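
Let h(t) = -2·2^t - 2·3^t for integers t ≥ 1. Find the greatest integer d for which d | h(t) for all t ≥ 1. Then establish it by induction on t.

Computing the first values: h(1) = -10 and h(2) = -26; gcd(-10, -26) = 2, so d ≤ 2.
We prove 2 | -2·2^t - 2·3^t for all t ≥ 1 by induction on t.
When t = 1: h(1) = -10 = 2·(-5), so 2 | h(1).
Inductive step: suppose the statement holds for some j ≥ 1, i.e. 2 | h(j). Then
h(j+1) − 3·h(j) = (-2·2^(j+1) - 2·3^(j+1)) − 3·(-2·2^j - 2·3^j) = (-2)·2^j·(2 − 3) = (2)·2^j. Since 2 | h(j) by the inductive hypothesis, 2 | 3·h(j); and 2 | 2 since 2 = 2·1. Therefore 2 | h(j+1).
Hence, by induction on t, the claim holds for every t ≥ 1.
Therefore the largest such d is 2.

d = 2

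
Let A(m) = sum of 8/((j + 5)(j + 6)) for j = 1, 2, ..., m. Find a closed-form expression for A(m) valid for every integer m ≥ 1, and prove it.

We claim A(m) = 4m/(3(m + 6)) for all m ≥ 1.
When m = 1: A(1) = 4/21, and the closed form gives 4/21. They agree.
Suppose the result is true for m = j, so A(j) = 4j/(3(j + 6)).
Then A(j+1) = A(j) + (8/((j + 6)(j + 7))) = (4j/(3(j + 6))) + (8/((j + 6)(j + 7))).
Simplifying, A(j+1) = 4(j + 1)/(3(j + 7)) = 4(j+1)/(3((j+1) + 6)),
which is the closed form with m = j+1.
This completes the induction.

A(m) = 4m/(3(m + 6))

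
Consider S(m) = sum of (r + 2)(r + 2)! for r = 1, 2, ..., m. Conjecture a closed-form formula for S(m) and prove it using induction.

S(m) = (m + 3)! - 6

We claim S(m) = (m + 3)! - 6 for all m ≥ 1.
Base step (m = 1): S(1) = 18, and the closed form gives 18. They agree.
For the inductive step, assume it holds for an arbitrary r ≥ 1, so S(r) = (r + 3)! - 6.
Then S(r+1) = S(r) + ((r + 3)(r + 3)!) = ((r + 3)! - 6) + ((r + 3)(r + 3)!).
Simplifying, S(r+1) = ((r+1) + 3)! - 6,
which is the closed form with m = r+1.
This completes the induction.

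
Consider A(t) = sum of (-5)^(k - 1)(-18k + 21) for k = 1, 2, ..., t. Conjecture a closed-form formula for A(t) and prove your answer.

We claim A(t) = 3(-5)^t(t - 1) + 3 for all t ≥ 1.
Base step (t = 1): A(1) = 3, and the closed form gives 3. They agree.
For the inductive step, assume it holds for an arbitrary k ≥ 1, so A(k) = 3(-5)^k(k - 1) + 3.
Then A(k+1) = A(k) + ((-5)^k(-18k + 3)) = (3(-5)^k(k - 1) + 3) + ((-5)^k(-18k + 3)).
Simplifying, A(k+1) = -15(-5)^k·k + 3 = 3(-5)^(k+1)((k+1) - 1) + 3,
which is the closed form with t = k+1.
By induction, the statement is established for all t ≥ 1.

A(t) = 3(-5)^t(t - 1) + 3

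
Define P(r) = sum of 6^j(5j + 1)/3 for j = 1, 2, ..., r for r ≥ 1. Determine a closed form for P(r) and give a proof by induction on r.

P(r) = 2·6^r·r

We claim P(r) = 2·6^r·r for all r ≥ 1.
When r = 1: P(1) = 12, and the closed form gives 12. They agree.
Inductive step: assume the claim holds for r = j, so P(j) = 2·6^j·j.
Then P(j+1) = P(j) + (6^j(10j + 12)) = (2·6^j·j) + (6^j(10j + 12)).
Simplifying, P(j+1) = 12·6^j(j + 1) = 2·6^(j+1)·(j+1),
which is the closed form with r = j+1.
By induction, the statement is established for all r ≥ 1.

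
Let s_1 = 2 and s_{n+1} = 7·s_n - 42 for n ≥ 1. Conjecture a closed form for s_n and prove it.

s_n = -5·7^(n - 1) + 7

Computing the first terms: s_1 = 2, s_2 = -28, s_3 = -238. This suggests s_n = -5·7^(n - 1) + 7.
Base case (n = 1): the formula gives 2 = 2 = s_1.
Inductive step: suppose the statement holds for some j ≥ 1, so s_j = -5·7^(j - 1) + 7.
Then s_{j+1} = 7·s_j - 42 = 7·(-5·7^(j - 1) + 7) - 42 = -5·7^j + 7 = -5·7^((j+1) - 1) + 7,
which is the claimed formula at n = j+1.
Hence, by induction on n, the claim holds for every n ≥ 1.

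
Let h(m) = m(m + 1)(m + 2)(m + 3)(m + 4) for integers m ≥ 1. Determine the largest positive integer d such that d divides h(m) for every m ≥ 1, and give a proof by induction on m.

Computing the first values: h(1) = 120 and h(2) = 720; gcd(120, 720) = 120, so d ≤ 120.
We prove 120 | m(m + 1)(m + 2)(m + 3)(m + 4) for all m ≥ 1 by induction on m.
Base case (m = 1): h(1) = 120 = 120·(1), so 120 | h(1).
Inductive step: assume the claim holds for m = j, i.e. 120 | h(j). Then
h(j+1) − h(j) = (j+1)·(j+2)·(j+3)·(j+4)·(j+5) − j·(j+1)·(j+2)·(j+3)·(j+4) = (j+1)·(j+2)·(j+3)·(j+4)·[(j+5) − j] = 5·(j+1)·(j+2)·(j+3)·(j+4). The product of 4 consecutive integers is divisible by (4)! = 24, so h(j+1) − h(j) is divisible by 5·24 = 120. By the inductive hypothesis 120 | h(j), hence 120 | h(j+1).
By induction, the statement is established for all m ≥ 1.
Therefore the largest such d is 120.

d = 120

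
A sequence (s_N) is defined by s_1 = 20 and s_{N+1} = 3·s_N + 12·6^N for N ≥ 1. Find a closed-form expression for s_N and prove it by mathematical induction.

Computing the first terms: s_1 = 20, s_2 = 132, s_3 = 828. This suggests s_N = -4·3^(N - 1) + 4·6^N.
For the base case N = 1: the formula gives 20 = 20 = s_1.
Suppose the result is true for N = m, so s_m = -4·3^(m - 1) + 4·6^m.
Then s_{m+1} = 3·s_m + 12·6^m = 3·(-4·3^(m - 1) + 4·6^m) + 12·6^m = -4·3^m + 4·6^(m + 1) = -4·3^((m+1) - 1) + 4·6^(m+1),
which is the claimed formula at N = m+1.
By the principle of mathematical induction, the result holds for all N ≥ 1.

s_N = -4·3^(N - 1) + 4·6^N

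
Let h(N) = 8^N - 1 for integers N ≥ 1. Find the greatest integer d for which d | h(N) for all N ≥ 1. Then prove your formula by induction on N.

Computing the first values: h(1) = 7 and h(2) = 63; gcd(7, 63) = 7, so d ≤ 7.
We prove 7 | 8^N - 1 for all N ≥ 1 by induction on N.
When N = 1: h(1) = 7 = 7·(1), so 7 | h(1).
Inductive step: assume the claim holds for N = k, i.e. 7 | h(k). Then
8^{k+1} − 1^{k+1} = 8·8^k − 1·1^k = 8·(8^k − 1^k) + (7)·1^k. The first term is divisible by 7 by the inductive hypothesis, and the second term (7)·1^k is divisible by 7 since 7 | 7. Hence 7 | h(k+1).
Hence, by induction on N, the claim holds for every N ≥ 1.
Therefore the largest such d is 7.

d = 7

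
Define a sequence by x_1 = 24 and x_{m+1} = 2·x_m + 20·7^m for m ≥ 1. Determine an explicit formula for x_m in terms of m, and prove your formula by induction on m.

Computing the first terms: x_1 = 24, x_2 = 188, x_3 = 1356. This suggests x_m = -2^(m + 1) + 4·7^m.
For the base case m = 1: the formula gives 24 = 24 = x_1.
Inductive step: suppose the statement holds for some p ≥ 1, so x_p = -2^(p + 1) + 4·7^p.
Then x_{p+1} = 2·x_p + 20·7^p = 2·(-2^(p + 1) + 4·7^p) + 20·7^p = -2^(p + 2) + 4·7^(p + 1) = -2^((p+1) + 1) + 4·7^(p+1),
which is the claimed formula at m = p+1.
Hence, by induction on m, the claim holds for every m ≥ 1.

x_m = -2^(m + 1) + 4·7^m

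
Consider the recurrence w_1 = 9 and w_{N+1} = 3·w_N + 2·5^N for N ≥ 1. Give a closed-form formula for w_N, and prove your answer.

w_N = 4·3^(N - 1) + 5^N

Computing the first terms: w_1 = 9, w_2 = 37, w_3 = 161. This suggests w_N = 4·3^(N - 1) + 5^N.
For the base case N = 1: the formula gives 9 = 9 = w_1.
Suppose the result is true for N = k, so w_k = 4·3^(k - 1) + 5^k.
Then w_{k+1} = 3·w_k + 2·5^k = 3·(4·3^(k - 1) + 5^k) + 2·5^k = 4·3^k + 5^(k + 1) = 4·3^((k+1) - 1) + 5^(k+1),
which is the claimed formula at N = k+1.
This completes the induction.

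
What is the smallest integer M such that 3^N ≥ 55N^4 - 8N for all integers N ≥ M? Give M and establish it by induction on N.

M = 13

At N = 12: 531441 < 1140384, so the inequality fails and M ≥ 13. We prove 3^N ≥ 55N^4 - 8N for all N ≥ 13.
Base step (N = 13): 3^N = 1594323 and 55N^4 - 8N = 1570751, so 1594323 ≥ 1570751.
Suppose the result is true for N = p, so 3^p ≥ 55p^4 - 8p.
Then 3^(p + 1) = 3·(3^p) ≥ 3·(55p^4 - 8p).
Also, for p ≥ 13 we have 3·(55p^4 - 8p) ≥ 55(p+1)^4 - 8(p+1), since 3·(55p^4 - 8p) − (55(p+1)^4 - 8(p+1)) = 110p^4 - 220p^3 - 330p^2 - 236p - 47, which is nonnegative for all p ≥ 13.
Combining, 3^(p + 1) ≥ 55(p+1)^4 - 8(p+1).
This completes the induction.
Hence the smallest such M is 13.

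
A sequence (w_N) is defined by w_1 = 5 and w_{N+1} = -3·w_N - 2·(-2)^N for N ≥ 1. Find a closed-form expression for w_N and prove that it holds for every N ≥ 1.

w_N = (-2)^(N + 1) + (-3)^(N - 1)

Computing the first terms: w_1 = 5, w_2 = -11, w_3 = 25. This suggests w_N = (-2)^(N + 1) + (-3)^(N - 1).
Base case (N = 1): the formula gives 5 = 5 = w_1.
Inductive step: assume the claim holds for N = r, so w_r = (-2)^(r + 1) + (-3)^(r - 1).
Then w_{r+1} = -3·w_r - 2·(-2)^r = -3·((-2)^(r + 1) + (-3)^(r - 1)) - 2·(-2)^r = (-2)^(r + 2) + (-3)^r = (-2)^((r+1) + 1) + (-3)^((r+1) - 1),
which is the claimed formula at N = r+1.
Hence, by induction on N, the claim holds for every N ≥ 1.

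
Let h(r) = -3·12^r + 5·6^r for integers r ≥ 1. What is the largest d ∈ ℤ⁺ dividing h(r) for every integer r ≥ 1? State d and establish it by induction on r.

d = 6

Computing the first values: h(1) = -6 and h(2) = -252; gcd(-6, -252) = 6, so d ≤ 6.
We prove 6 | -3·12^r + 5·6^r for all r ≥ 1 by induction on r.
When r = 1: h(1) = -6 = 6·(-1), so 6 | h(1).
Suppose the result is true for r = m, i.e. 6 | h(m). Then
h(m+1) − 12·h(m) = (-3·12^(m+1) + 5·6^(m+1)) − 12·(-3·12^m + 5·6^m) = (5)·6^m·(6 − 12) = (-30)·6^m. Since 6 | h(m) by the inductive hypothesis, 6 | 12·h(m); and 6 | -30 since -30 = 6·-5. Therefore 6 | h(m+1).
By the principle of mathematical induction, the result holds for all r ≥ 1.
Therefore the largest such d is 6.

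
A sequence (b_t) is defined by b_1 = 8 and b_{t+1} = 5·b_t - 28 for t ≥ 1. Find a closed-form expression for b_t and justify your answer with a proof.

Computing the first terms: b_1 = 8, b_2 = 12, b_3 = 32. This suggests b_t = 5^(t - 1) + 7.
Base case (t = 1): the formula gives 8 = 8 = b_1.
Inductive step: suppose the statement holds for some j ≥ 1, so b_j = 5^(j - 1) + 7.
Then b_{j+1} = 5·b_j - 28 = 5·(5^(j - 1) + 7) - 28 = 5^j + 7 = 5^((j+1) - 1) + 7,
which is the claimed formula at t = j+1.
Hence, by induction on t, the claim holds for every t ≥ 1.

b_t = 5^(t - 1) + 7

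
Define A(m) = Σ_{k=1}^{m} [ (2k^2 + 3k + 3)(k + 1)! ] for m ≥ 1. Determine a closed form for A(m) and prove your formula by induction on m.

A(m) = (2m + 1)(m + 2)! - 2

We claim A(m) = (2m + 1)(m + 2)! - 2 for all m ≥ 1.
Base step (m = 1): A(1) = 16, and the closed form gives 16. They agree.
Inductive step: assume the claim holds for m = k, so A(k) = (2k + 1)(k + 2)! - 2.
Then A(k+1) = A(k) + ((2k^2 + 7k + 8)(k + 2)!) = ((2k + 1)(k + 2)! - 2) + ((2k^2 + 7k + 8)(k + 2)!).
Simplifying, A(k+1) = (2(k+1) + 1)((k+1) + 2)! - 2,
which is the closed form with m = k+1.
By the principle of mathematical induction, the result holds for all m ≥ 1.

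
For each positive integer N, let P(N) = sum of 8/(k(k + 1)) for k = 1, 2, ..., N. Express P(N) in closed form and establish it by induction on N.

We claim P(N) = 8N/(N + 1) for all N ≥ 1.
When N = 1: P(1) = 4, and the closed form gives 4. They agree.
Inductive step: suppose the statement holds for some k ≥ 1, so P(k) = 8k/(k + 1).
Then P(k+1) = P(k) + (8/((k + 1)(k + 2))) = (8k/(k + 1)) + (8/((k + 1)(k + 2))).
Simplifying, P(k+1) = 8(k + 1)/(k + 2) = 8(k+1)/((k+1) + 1),
which is the closed form with N = k+1.
By induction, the statement is established for all N ≥ 1.

P(N) = 8N/(N + 1)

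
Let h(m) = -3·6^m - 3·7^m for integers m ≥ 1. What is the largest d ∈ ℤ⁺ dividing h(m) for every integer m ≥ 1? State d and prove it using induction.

d = 3

Computing the first values: h(1) = -39 and h(2) = -255; gcd(-39, -255) = 3, so d ≤ 3.
We prove 3 | -3·6^m - 3·7^m for all m ≥ 1 by induction on m.
For the base case m = 1: h(1) = -39 = 3·(-13), so 3 | h(1).
Inductive step: suppose the statement holds for some i ≥ 1, i.e. 3 | h(i). Then
h(i+1) − 7·h(i) = (-3·6^(i+1) - 3·7^(i+1)) − 7·(-3·6^i - 3·7^i) = (-3)·6^i·(6 − 7) = (3)·6^i. Since 3 | h(i) by the inductive hypothesis, 3 | 7·h(i); and 3 | 3 since 3 = 3·1. Therefore 3 | h(i+1).
By the principle of mathematical induction, the result holds for all m ≥ 1.
Therefore the largest such d is 3.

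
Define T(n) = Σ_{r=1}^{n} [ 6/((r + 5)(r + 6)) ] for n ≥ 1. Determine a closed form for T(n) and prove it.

We claim T(n) = n/(n + 6) for all n ≥ 1.
Base case (n = 1): T(1) = 1/7, and the closed form gives 1/7. They agree.
Inductive step: suppose the statement holds for some r ≥ 1, so T(r) = r/(r + 6).
Then T(r+1) = T(r) + (6/((r + 6)(r + 7))) = (r/(r + 6)) + (6/((r + 6)(r + 7))).
Simplifying, T(r+1) = (r + 1)/(r + 7) = (r+1)/((r+1) + 6),
which is the closed form with n = r+1.
This completes the induction.

T(n) = n/(n + 6)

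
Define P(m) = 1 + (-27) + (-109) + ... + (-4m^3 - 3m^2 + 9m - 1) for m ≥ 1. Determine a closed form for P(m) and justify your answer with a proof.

P(m) = -m(m^3 + 3m^2 - 2m - 3)

We claim P(m) = -m(m^3 + 3m^2 - 2m - 3) for all m ≥ 1.
Base case (m = 1): P(1) = 1, and the closed form gives 1. They agree.
Inductive step: suppose the statement holds for some i ≥ 1, so P(i) = i(-i^3 - 3i^2 + 2i + 3).
Then P(i+1) = P(i) + (-4i^3 - 15i^2 - 9i + 1) = (i(-i^3 - 3i^2 + 2i + 3)) + (-4i^3 - 15i^2 - 9i + 1).
Simplifying, P(i+1) = -(i + 1)(i^3 + 6i^2 + 7i - 1) = -(i+1)((i+1)^3 + 3(i+1)^2 - 2(i+1) - 3),
which is the closed form with m = i+1.
This completes the induction.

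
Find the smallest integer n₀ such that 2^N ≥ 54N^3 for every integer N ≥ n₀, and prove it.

At N = 18: 262144 < 314928, so the inequality fails and n₀ ≥ 19. We prove 2^N ≥ 54N^3 for all N ≥ 19.
Base step (N = 19): 2^N = 524288 and 54N^3 = 370386, so 524288 ≥ 370386.
For the inductive step, assume it holds for an arbitrary m ≥ 19, so 2^m ≥ 54m^3.
Then 2^(m + 1) = 2·(2^m) ≥ 2·(54m^3).
Also, for m ≥ 19 we have 2·(54m^3) ≥ 54(m+1)^3, since 2 ≥ (1 + 1/m)^3 for all m ≥ 19.
Combining, 2^(m + 1) ≥ 54(m+1)^3.
By induction, the statement is established for all N ≥ 19.
Hence the smallest such n₀ is 19.

n₀ = 19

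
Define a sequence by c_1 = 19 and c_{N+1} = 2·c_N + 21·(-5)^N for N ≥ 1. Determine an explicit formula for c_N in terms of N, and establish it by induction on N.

Computing the first terms: c_1 = 19, c_2 = -67, c_3 = 391. This suggests c_N = -3(-5)^N + 2^(N + 1).
Base step (N = 1): the formula gives 19 = 19 = c_1.
For the inductive step, assume it holds for an arbitrary p ≥ 1, so c_p = -3(-5)^p + 2^(p + 1).
Then c_{p+1} = 2·c_p + 21·(-5)^p = 2·(-3(-5)^p + 2^(p + 1)) + 21·(-5)^p = -3(-5)^(p + 1) + 2^(p + 2) = -3(-5)^(p+1) + 2^((p+1) + 1),
which is the claimed formula at N = p+1.
By the principle of mathematical induction, the result holds for all N ≥ 1.

c_N = -3(-5)^N + 2^(N + 1)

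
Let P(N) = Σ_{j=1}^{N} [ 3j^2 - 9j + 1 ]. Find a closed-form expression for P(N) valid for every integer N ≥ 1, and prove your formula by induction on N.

We claim P(N) = N(N^2 - 3N - 3) for all N ≥ 1.
For the base case N = 1: P(1) = -5, and the closed form gives -5. They agree.
Inductive step: suppose the statement holds for some j ≥ 1, so P(j) = j(j^2 - 3j - 3).
Then P(j+1) = P(j) + (3j^2 - 3j - 5) = (j(j^2 - 3j - 3)) + (3j^2 - 3j - 5).
Simplifying, P(j+1) = (j + 1)(j^2 - j - 5) = (j+1)((j+1)^2 - 3(j+1) - 3),
which is the closed form with N = j+1.
By the principle of mathematical induction, the result holds for all N ≥ 1.

P(N) = N(N^2 - 3N - 3)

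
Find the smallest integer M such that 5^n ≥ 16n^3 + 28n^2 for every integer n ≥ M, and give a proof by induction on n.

At n = 4: 625 < 1472, so the inequality fails and M ≥ 5. We prove 5^n ≥ 16n^3 + 28n^2 for all n ≥ 5.
For the base case n = 5: 5^n = 3125 and 16n^3 + 28n^2 = 2700, so 3125 ≥ 2700.
Inductive step: suppose the statement holds for some j ≥ 5, so 5^j ≥ 16j^3 + 28j^2.
Then 5^(j + 1) = 5·(5^j) ≥ 5·(16j^3 + 28j^2).
Also, for j ≥ 5 we have 5·(16j^3 + 28j^2) ≥ 16(j+1)^3 + 28(j+1)^2, since 5·(16j^3 + 28j^2) − (16(j+1)^3 + 28(j+1)^2) = 64j^3 + 64j^2 - 104j - 44, which is nonnegative for all j ≥ 5.
Combining, 5^(j + 1) ≥ 16(j+1)^3 + 28(j+1)^2.
By the principle of mathematical induction, the result holds for all n ≥ 5.
Hence the smallest such M is 5.

M = 5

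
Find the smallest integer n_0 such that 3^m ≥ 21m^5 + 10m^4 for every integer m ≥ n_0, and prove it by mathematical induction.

n_0 = 16

At m = 15: 14348907 < 16453125, so the inequality fails and n_0 ≥ 16. We prove 3^m ≥ 21m^5 + 10m^4 for all m ≥ 16.
For the base case m = 16: 3^m = 43046721 and 21m^5 + 10m^4 = 22675456, so 43046721 ≥ 22675456.
Inductive step: suppose the statement holds for some r ≥ 16, so 3^r ≥ 21r^5 + 10r^4.
Then 3^(r + 1) = 3·(3^r) ≥ 3·(21r^5 + 10r^4).
Also, for r ≥ 16 we have 3·(21r^5 + 10r^4) ≥ 21(r+1)^5 + 10(r+1)^4, since 3·(21r^5 + 10r^4) − (21(r+1)^5 + 10(r+1)^4) = 42r^5 - 85r^4 - 250r^3 - 270r^2 - 145r - 31, which is nonnegative for all r ≥ 16.
Combining, 3^(r + 1) ≥ 21(r+1)^5 + 10(r+1)^4.
By induction, the statement is established for all m ≥ 16.
Hence the smallest such n_0 is 16.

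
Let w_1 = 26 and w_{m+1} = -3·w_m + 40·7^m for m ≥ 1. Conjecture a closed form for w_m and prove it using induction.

Computing the first terms: w_1 = 26, w_2 = 202, w_3 = 1354. This suggests w_m = -2(-3)^(m - 1) + 4·7^m.
When m = 1: the formula gives 26 = 26 = w_1.
Inductive step: suppose the statement holds for some p ≥ 1, so w_p = -2(-3)^(p - 1) + 4·7^p.
Then w_{p+1} = -3·w_p + 40·7^p = -3·(-2(-3)^(p - 1) + 4·7^p) + 40·7^p = -2(-3)^p + 4·7^(p + 1) = -2(-3)^((p+1) - 1) + 4·7^(p+1),
which is the claimed formula at m = p+1.
Hence, by induction on m, the claim holds for every m ≥ 1.

w_m = -2(-3)^(m - 1) + 4·7^m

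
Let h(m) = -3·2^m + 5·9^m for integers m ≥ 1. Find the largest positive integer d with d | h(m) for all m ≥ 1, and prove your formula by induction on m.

d = 3

Computing the first values: h(1) = 39 and h(2) = 393; gcd(39, 393) = 3, so d ≤ 3.
We prove 3 | -3·2^m + 5·9^m for all m ≥ 1 by induction on m.
For the base case m = 1: h(1) = 39 = 3·(13), so 3 | h(1).
Suppose the result is true for m = p, i.e. 3 | h(p). Then
h(p+1) − 9·h(p) = (-3·2^(p+1) + 5·9^(p+1)) − 9·(-3·2^p + 5·9^p) = (-3)·2^p·(2 − 9) = (21)·2^p. Since 3 | h(p) by the inductive hypothesis, 3 | 9·h(p); and 3 | 21 since 21 = 3·7. Therefore 3 | h(p+1).
This completes the induction.
Therefore the largest such d is 3.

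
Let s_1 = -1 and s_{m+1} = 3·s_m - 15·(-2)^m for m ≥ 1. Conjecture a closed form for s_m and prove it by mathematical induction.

Computing the first terms: s_1 = -1, s_2 = 27, s_3 = 21. This suggests s_m = 3(-2)^m + 5·3^(m - 1).
Base case (m = 1): the formula gives -1 = -1 = s_1.
Suppose the result is true for m = p, so s_p = 3(-2)^p + 5·3^(p - 1).
Then s_{p+1} = 3·s_p - 15·(-2)^p = 3·(3(-2)^p + 5·3^(p - 1)) - 15·(-2)^p = 3(-2)^(p + 1) + 5·3^p = 3(-2)^(p+1) + 5·3^((p+1) - 1),
which is the claimed formula at m = p+1.
By induction, the statement is established for all m ≥ 1.

s_m = 3(-2)^m + 5·3^(m - 1)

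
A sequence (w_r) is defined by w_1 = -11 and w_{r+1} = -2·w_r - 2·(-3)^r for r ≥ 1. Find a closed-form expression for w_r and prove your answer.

w_r = -5(-2)^(r - 1) + 2(-3)^r

Computing the first terms: w_1 = -11, w_2 = 28, w_3 = -74. This suggests w_r = -5(-2)^(r - 1) + 2(-3)^r.
When r = 1: the formula gives -11 = -11 = w_1.
Suppose the result is true for r = m, so w_m = -5(-2)^(m - 1) + 2(-3)^m.
Then w_{m+1} = -2·w_m - 2·(-3)^m = -2·(-5(-2)^(m - 1) + 2(-3)^m) - 2·(-3)^m = -5(-2)^m + 2(-3)^(m + 1) = -5(-2)^((m+1) - 1) + 2(-3)^(m+1),
which is the claimed formula at r = m+1.
This completes the induction.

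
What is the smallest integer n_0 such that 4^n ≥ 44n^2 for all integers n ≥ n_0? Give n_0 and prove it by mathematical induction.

At n = 5: 1024 < 1100, so the inequality fails and n_0 ≥ 6. We prove 4^n ≥ 44n^2 for all n ≥ 6.
Base case (n = 6): 4^n = 4096 and 44n^2 = 1584, so 4096 ≥ 1584.
Suppose the result is true for n = i, so 4^i ≥ 44i^2.
Then 4^(i + 1) = 4·(4^i) ≥ 4·(44i^2).
Also, for i ≥ 6 we have 4·(44i^2) ≥ 44(i+1)^2, since 4 ≥ (1 + 1/i)^2 for all i ≥ 6.
Combining, 4^(i + 1) ≥ 44(i+1)^2.
By induction, the statement is established for all n ≥ 6.
Hence the smallest such n_0 is 6.

n_0 = 6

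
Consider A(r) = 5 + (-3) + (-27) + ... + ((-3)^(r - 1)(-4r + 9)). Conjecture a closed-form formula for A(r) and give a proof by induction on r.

A(r) = (-3)^r(r - 2) + 2

We claim A(r) = (-3)^r(r - 2) + 2 for all r ≥ 1.
Base case (r = 1): A(1) = 5, and the closed form gives 5. They agree.
Inductive step: assume the claim holds for r = k, so A(k) = (-3)^k(k - 2) + 2.
Then A(k+1) = A(k) + ((-3)^k(-4k + 5)) = ((-3)^k(k - 2) + 2) + ((-3)^k(-4k + 5)).
Simplifying, A(k+1) = (-3)^(k + 1)k - (-3)^(k + 1) + 2 = (-3)^(k+1)((k+1) - 2) + 2,
which is the closed form with r = k+1.
This completes the induction.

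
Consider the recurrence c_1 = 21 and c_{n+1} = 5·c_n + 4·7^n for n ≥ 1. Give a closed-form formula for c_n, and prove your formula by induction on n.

c_n = 7·5^(n - 1) + 2·7^n

Computing the first terms: c_1 = 21, c_2 = 133, c_3 = 861. This suggests c_n = 7·5^(n - 1) + 2·7^n.
Base case (n = 1): the formula gives 21 = 21 = c_1.
Suppose the result is true for n = r, so c_r = 7·5^(r - 1) + 2·7^r.
Then c_{r+1} = 5·c_r + 4·7^r = 5·(7·5^(r - 1) + 2·7^r) + 4·7^r = 7·5^r + 2·7^(r + 1) = 7·5^((r+1) - 1) + 2·7^(r+1),
which is the claimed formula at n = r+1.
By the principle of mathematical induction, the result holds for all n ≥ 1.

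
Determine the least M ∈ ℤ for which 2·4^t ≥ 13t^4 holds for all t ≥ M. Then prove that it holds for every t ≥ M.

M = 7

At t = 6: 8192 < 16848, so the inequality fails and M ≥ 7. We prove 2·4^t ≥ 13t^4 for all t ≥ 7.
When t = 7: 2·4^t = 32768 and 13t^4 = 31213, so 32768 ≥ 31213.
For the inductive step, assume it holds for an arbitrary k ≥ 7, so 2·4^k ≥ 13k^4.
Then 2·4^(k + 1) = 4·(2·4^k) ≥ 4·(13k^4).
Also, for k ≥ 7 we have 4·(13k^4) ≥ 13(k+1)^4, since 4 ≥ (1 + 1/k)^4 for all k ≥ 7.
Combining, 2·4^(k + 1) ≥ 13(k+1)^4.
By the principle of mathematical induction, the result holds for all t ≥ 7.
Hence the smallest such M is 7.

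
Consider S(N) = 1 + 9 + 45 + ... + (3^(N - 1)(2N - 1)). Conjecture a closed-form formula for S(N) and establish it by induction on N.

S(N) = 3^N(N - 1) + 1

We claim S(N) = 3^N(N - 1) + 1 for all N ≥ 1.
When N = 1: S(1) = 1, and the closed form gives 1. They agree.
Suppose the result is true for N = m, so S(m) = 3^m(m - 1) + 1.
Then S(m+1) = S(m) + (3^m(2m + 1)) = (3^m(m - 1) + 1) + (3^m(2m + 1)).
Simplifying, S(m+1) = 3^(m + 1)m + 1 = 3^(m+1)((m+1) - 1) + 1,
which is the closed form with N = m+1.
Hence, by induction on N, the claim holds for every N ≥ 1.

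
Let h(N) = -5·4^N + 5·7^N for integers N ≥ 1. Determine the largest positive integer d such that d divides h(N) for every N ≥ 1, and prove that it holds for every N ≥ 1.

d = 15

Computing the first values: h(1) = 15 and h(2) = 165; gcd(15, 165) = 15, so d ≤ 15.
We prove 15 | -5·4^N + 5·7^N for all N ≥ 1 by induction on N.
For the base case N = 1: h(1) = 15 = 15·(1), so 15 | h(1).
Inductive step: suppose the statement holds for some r ≥ 1, i.e. 15 | h(r). Then
h(r+1) − 7·h(r) = (-5·4^(r+1) + 5·7^(r+1)) − 7·(-5·4^r + 5·7^r) = (-5)·4^r·(4 − 7) = (15)·4^r. Since 15 | h(r) by the inductive hypothesis, 15 | 7·h(r); and 15 | 15 since 15 = 15·1. Therefore 15 | h(r+1).
This completes the induction.
Therefore the largest such d is 15.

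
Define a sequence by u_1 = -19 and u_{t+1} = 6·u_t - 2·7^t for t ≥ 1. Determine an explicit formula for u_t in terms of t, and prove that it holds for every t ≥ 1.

u_t = -5·6^(t - 1) - 2·7^t

Computing the first terms: u_1 = -19, u_2 = -128, u_3 = -866. This suggests u_t = -5·6^(t - 1) - 2·7^t.
Base step (t = 1): the formula gives -19 = -19 = u_1.
Inductive step: suppose the statement holds for some j ≥ 1, so u_j = -5·6^(j - 1) - 2·7^j.
Then u_{j+1} = 6·u_j - 2·7^j = 6·(-5·6^(j - 1) - 2·7^j) - 2·7^j = -5·6^j - 2·7^(j + 1) = -5·6^((j+1) - 1) - 2·7^(j+1),
which is the claimed formula at t = j+1.
Hence, by induction on t, the claim holds for every t ≥ 1.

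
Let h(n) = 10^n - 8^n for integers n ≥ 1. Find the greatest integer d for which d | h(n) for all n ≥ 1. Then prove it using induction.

d = 2

Computing the first values: h(1) = 2 and h(2) = 36; gcd(2, 36) = 2, so d ≤ 2.
We prove 2 | 10^n - 8^n for all n ≥ 1 by induction on n.
Base step (n = 1): h(1) = 2 = 2·(1), so 2 | h(1).
Suppose the result is true for n = m, i.e. 2 | h(m). Then
10^{m+1} − 8^{m+1} = 10·10^m − 8·8^m = 10·(10^m − 8^m) + (2)·8^m. The first term is divisible by 2 by the inductive hypothesis, and the second term (2)·8^m is divisible by 2 since 2 | 2. Hence 2 | h(m+1).
This completes the induction.
Therefore the largest such d is 2.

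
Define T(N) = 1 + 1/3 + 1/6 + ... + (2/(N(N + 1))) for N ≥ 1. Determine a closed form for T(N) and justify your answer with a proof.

We claim T(N) = 2N/(N + 1) for all N ≥ 1.
When N = 1: T(1) = 1, and the closed form gives 1. They agree.
Suppose the result is true for N = i, so T(i) = 2i/(i + 1).
Then T(i+1) = T(i) + (2/((i + 1)(i + 2))) = (2i/(i + 1)) + (2/((i + 1)(i + 2))).
Simplifying, T(i+1) = 2(i + 1)/(i + 2) = 2(i+1)/((i+1) + 1),
which is the closed form with N = i+1.
Hence, by induction on N, the claim holds for every N ≥ 1.

T(N) = 2N/(N + 1)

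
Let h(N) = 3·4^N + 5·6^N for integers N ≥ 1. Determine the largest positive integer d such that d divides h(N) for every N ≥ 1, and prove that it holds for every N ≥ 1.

d = 6

Computing the first values: h(1) = 42 and h(2) = 228; gcd(42, 228) = 6, so d ≤ 6.
We prove 6 | 3·4^N + 5·6^N for all N ≥ 1 by induction on N.
Base step (N = 1): h(1) = 42 = 6·(7), so 6 | h(1).
Inductive step: assume the claim holds for N = p, i.e. 6 | h(p). Then
h(p+1) − 6·h(p) = (3·4^(p+1) + 5·6^(p+1)) − 6·(3·4^p + 5·6^p) = (3)·4^p·(4 − 6) = (-6)·4^p. Since 6 | h(p) by the inductive hypothesis, 6 | 6·h(p); and 6 | -6 since -6 = 6·-1. Therefore 6 | h(p+1).
By induction, the statement is established for all N ≥ 1.
Therefore the largest such d is 6.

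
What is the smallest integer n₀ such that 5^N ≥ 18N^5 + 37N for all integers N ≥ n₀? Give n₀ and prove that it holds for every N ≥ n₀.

n₀ = 9

At N = 8: 390625 < 590120, so the inequality fails and n₀ ≥ 9. We prove 5^N ≥ 18N^5 + 37N for all N ≥ 9.
When N = 9: 5^N = 1953125 and 18N^5 + 37N = 1063215, so 1953125 ≥ 1063215.
Suppose the result is true for N = p, so 5^p ≥ 18p^5 + 37p.
Then 5^(p + 1) = 5·(5^p) ≥ 5·(18p^5 + 37p).
Also, for p ≥ 9 we have 5·(18p^5 + 37p) ≥ 18(p+1)^5 + 37(p+1), since 5·(18p^5 + 37p) − (18(p+1)^5 + 37(p+1)) = 72p^5 - 90p^4 - 180p^3 - 180p^2 + 58p - 55, which is nonnegative for all p ≥ 9.
Combining, 5^(p + 1) ≥ 18(p+1)^5 + 37(p+1).
This completes the induction.
Hence the smallest such n₀ is 9.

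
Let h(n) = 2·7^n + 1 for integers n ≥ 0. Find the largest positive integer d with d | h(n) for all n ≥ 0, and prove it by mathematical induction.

d = 3

Computing the first values: h(0) = 3 and h(1) = 15; gcd(3, 15) = 3, so d ≤ 3.
We prove 3 | 2·7^n + 1 for all n ≥ 0 by induction on n.
Base case (n = 0): h(0) = 3 = 3·(1), so 3 | h(0).
Suppose the result is true for n = i, i.e. 3 | h(i). Then
h(i+1) = 2·7^(i+1) + 1 = 7·(2·7^i + 1) - 6 = 7·h(i) - 6. The first term is divisible by 3 by the inductive hypothesis, and -6 is divisible by 3. Hence 3 | h(i+1).
By the principle of mathematical induction, the result holds for all n ≥ 0.
Therefore the largest such d is 3.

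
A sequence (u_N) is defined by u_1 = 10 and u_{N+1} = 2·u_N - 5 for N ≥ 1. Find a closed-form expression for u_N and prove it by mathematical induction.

Computing the first terms: u_1 = 10, u_2 = 15, u_3 = 25. This suggests u_N = 5·2^(N - 1) + 5.
When N = 1: the formula gives 10 = 10 = u_1.
Inductive step: assume the claim holds for N = p, so u_p = 5·2^(p - 1) + 5.
Then u_{p+1} = 2·u_p - 5 = 2·(5·2^(p - 1) + 5) - 5 = 5·2^p + 5 = 5·2^((p+1) - 1) + 5,
which is the claimed formula at N = p+1.
This completes the induction.

u_N = 5·2^(N - 1) + 5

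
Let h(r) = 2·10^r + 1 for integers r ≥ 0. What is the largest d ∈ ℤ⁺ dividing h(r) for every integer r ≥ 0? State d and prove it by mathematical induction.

d = 3

Computing the first values: h(0) = 3 and h(1) = 21; gcd(3, 21) = 3, so d ≤ 3.
We prove 3 | 2·10^r + 1 for all r ≥ 0 by induction on r.
When r = 0: h(0) = 3 = 3·(1), so 3 | h(0).
Suppose the result is true for r = j, i.e. 3 | h(j). Then
h(j+1) = 2·10^(j+1) + 1 = 10·(2·10^j + 1) - 9 = 10·h(j) - 9. The first term is divisible by 3 by the inductive hypothesis, and -9 is divisible by 3. Hence 3 | h(j+1).
This completes the induction.
Therefore the largest such d is 3.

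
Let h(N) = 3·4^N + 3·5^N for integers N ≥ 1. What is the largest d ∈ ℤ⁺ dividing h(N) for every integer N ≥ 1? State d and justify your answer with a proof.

d = 3

Computing the first values: h(1) = 27 and h(2) = 123; gcd(27, 123) = 3, so d ≤ 3.
We prove 3 | 3·4^N + 3·5^N for all N ≥ 1 by induction on N.
Base case (N = 1): h(1) = 27 = 3·(9), so 3 | h(1).
Inductive step: suppose the statement holds for some i ≥ 1, i.e. 3 | h(i). Then
h(i+1) − 5·h(i) = (3·4^(i+1) + 3·5^(i+1)) − 5·(3·4^i + 3·5^i) = (3)·4^i·(4 − 5) = (-3)·4^i. Since 3 | h(i) by the inductive hypothesis, 3 | 5·h(i); and 3 | -3 since -3 = 3·-1. Therefore 3 | h(i+1).
Hence, by induction on N, the claim holds for every N ≥ 1.
Therefore the largest such d is 3.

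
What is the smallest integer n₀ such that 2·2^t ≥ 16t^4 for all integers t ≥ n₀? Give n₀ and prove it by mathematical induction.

n₀ = 21

At t = 20: 2097152 < 2560000, so the inequality fails and n₀ ≥ 21. We prove 2·2^t ≥ 16t^4 for all t ≥ 21.
When t = 21: 2·2^t = 4194304 and 16t^4 = 3111696, so 4194304 ≥ 3111696.
For the inductive step, assume it holds for an arbitrary r ≥ 21, so 2·2^r ≥ 16r^4.
Then 2·2^(r + 1) = 2·(2·2^r) ≥ 2·(16r^4).
Also, for r ≥ 21 we have 2·(16r^4) ≥ 16(r+1)^4, since 2 ≥ (1 + 1/r)^4 for all r ≥ 21.
Combining, 2·2^(r + 1) ≥ 16(r+1)^4.
This completes the induction.
Hence the smallest such n₀ is 21.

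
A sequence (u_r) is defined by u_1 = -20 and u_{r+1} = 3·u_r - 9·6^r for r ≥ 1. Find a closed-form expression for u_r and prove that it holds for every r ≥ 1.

Computing the first terms: u_1 = -20, u_2 = -114, u_3 = -666. This suggests u_r = -2·3^(r - 1) - 3·6^r.
For the base case r = 1: the formula gives -20 = -20 = u_1.
For the inductive step, assume it holds for an arbitrary j ≥ 1, so u_j = -2·3^(j - 1) - 3·6^j.
Then u_{j+1} = 3·u_j - 9·6^j = 3·(-2·3^(j - 1) - 3·6^j) - 9·6^j = -2·3^j - 3·6^(j + 1) = -2·3^((j+1) - 1) - 3·6^(j+1),
which is the claimed formula at r = j+1.
By induction, the statement is established for all r ≥ 1.

u_r = -2·3^(r - 1) - 3·6^r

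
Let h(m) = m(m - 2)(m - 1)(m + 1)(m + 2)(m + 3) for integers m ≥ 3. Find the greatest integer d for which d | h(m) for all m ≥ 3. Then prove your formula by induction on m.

d = 720

Computing the first values: h(3) = 720 and h(4) = 5040; gcd(720, 5040) = 720, so d ≤ 720.
We prove 720 | m(m - 2)(m - 1)(m + 1)(m + 2)(m + 3) for all m ≥ 3 by induction on m.
Base step (m = 3): h(3) = 720 = 720·(1), so 720 | h(3).
Inductive step: suppose the statement holds for some j ≥ 3, i.e. 720 | h(j). Then
h(j+1) − h(j) = (j-1)·j·(j+1)·(j+2)·(j+3)·(j+4) − (j-2)·(j-1)·j·(j+1)·(j+2)·(j+3) = (j-1)·j·(j+1)·(j+2)·(j+3)·[(j+4) − (j-2)] = 6·(j-1)·j·(j+1)·(j+2)·(j+3). The product of 5 consecutive integers is divisible by (5)! = 120, so h(j+1) − h(j) is divisible by 6·120 = 720. By the inductive hypothesis 720 | h(j), hence 720 | h(j+1).
This completes the induction.
Therefore the largest such d is 720.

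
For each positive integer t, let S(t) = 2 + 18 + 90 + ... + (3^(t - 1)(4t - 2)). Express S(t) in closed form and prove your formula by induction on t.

S(t) = 2·3^t(t - 1) + 2

We claim S(t) = 2·3^t(t - 1) + 2 for all t ≥ 1.
Base case (t = 1): S(1) = 2, and the closed form gives 2. They agree.
For the inductive step, assume it holds for an arbitrary r ≥ 1, so S(r) = 2·3^r(r - 1) + 2.
Then S(r+1) = S(r) + (3^r(4r + 2)) = (2·3^r(r - 1) + 2) + (3^r(4r + 2)).
Simplifying, S(r+1) = 6·3^r·r + 2 = 2·3^(r+1)((r+1) - 1) + 2,
which is the closed form with t = r+1.
Hence, by induction on t, the claim holds for every t ≥ 1.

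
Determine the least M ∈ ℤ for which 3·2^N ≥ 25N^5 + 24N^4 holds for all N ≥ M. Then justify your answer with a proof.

M = 27

At N = 26: 201326592 < 308001824, so the inequality fails and M ≥ 27. We prove 3·2^N ≥ 25N^5 + 24N^4 for all N ≥ 27.
Base case (N = 27): 3·2^N = 402653184 and 25N^5 + 24N^4 = 371477259, so 402653184 ≥ 371477259.
Suppose the result is true for N = m, so 3·2^m ≥ 25m^5 + 24m^4.
Then 3·2^(m + 1) = 2·(3·2^m) ≥ 2·(25m^5 + 24m^4).
Also, for m ≥ 27 we have 2·(25m^5 + 24m^4) ≥ 25(m+1)^5 + 24(m+1)^4, since 2·(25m^5 + 24m^4) − (25(m+1)^5 + 24(m+1)^4) = 25m^5 - 101m^4 - 346m^3 - 394m^2 - 221m - 49, which is nonnegative for all m ≥ 27.
Combining, 3·2^(m + 1) ≥ 25(m+1)^5 + 24(m+1)^4.
By induction, the statement is established for all N ≥ 27.
Hence the smallest such M is 27.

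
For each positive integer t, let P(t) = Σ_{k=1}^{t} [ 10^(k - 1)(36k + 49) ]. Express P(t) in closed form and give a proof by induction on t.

We claim P(t) = 10^t(4t + 5) - 5 for all t ≥ 1.
Base step (t = 1): P(1) = 85, and the closed form gives 85. They agree.
Inductive step: suppose the statement holds for some k ≥ 1, so P(k) = 10^k(4k + 5) - 5.
Then P(k+1) = P(k) + (10^k(36k + 85)) = (10^k(4k + 5) - 5) + (10^k(36k + 85)).
Simplifying, P(k+1) = 40·10^k·k + 90·10^k - 5 = 10^(k+1)(4(k+1) + 5) - 5,
which is the closed form with t = k+1.
By the principle of mathematical induction, the result holds for all t ≥ 1.

P(t) = 10^t(4t + 5) - 5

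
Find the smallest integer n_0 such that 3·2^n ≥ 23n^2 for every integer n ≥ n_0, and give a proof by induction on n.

At n = 9: 1536 < 1863, so the inequality fails and n_0 ≥ 10. We prove 3·2^n ≥ 23n^2 for all n ≥ 10.
Base step (n = 10): 3·2^n = 3072 and 23n^2 = 2300, so 3072 ≥ 2300.
For the inductive step, assume it holds for an arbitrary p ≥ 10, so 3·2^p ≥ 23p^2.
Then 3·2^(p + 1) = 2·(3·2^p) ≥ 2·(23p^2).
Also, for p ≥ 10 we have 2·(23p^2) ≥ 23(p+1)^2, since 2 ≥ (1 + 1/p)^2 for all p ≥ 10.
Combining, 3·2^(p + 1) ≥ 23(p+1)^2.
Hence, by induction on n, the claim holds for every n ≥ 10.
Hence the smallest such n_0 is 10.

n_0 = 10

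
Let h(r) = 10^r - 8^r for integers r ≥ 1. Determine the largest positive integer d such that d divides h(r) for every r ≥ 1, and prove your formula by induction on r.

d = 2

Computing the first values: h(1) = 2 and h(2) = 36; gcd(2, 36) = 2, so d ≤ 2.
We prove 2 | 10^r - 8^r for all r ≥ 1 by induction on r.
For the base case r = 1: h(1) = 2 = 2·(1), so 2 | h(1).
For the inductive step, assume it holds for an arbitrary j ≥ 1, i.e. 2 | h(j). Then
10^{j+1} − 8^{j+1} = 10·10^j − 8·8^j = 10·(10^j − 8^j) + (2)·8^j. The first term is divisible by 2 by the inductive hypothesis, and the second term (2)·8^j is divisible by 2 since 2 | 2. Hence 2 | h(j+1).
Hence, by induction on r, the claim holds for every r ≥ 1.
Therefore the largest such d is 2.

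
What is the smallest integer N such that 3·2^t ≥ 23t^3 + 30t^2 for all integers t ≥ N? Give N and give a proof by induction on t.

At t = 14: 49152 < 68992, so the inequality fails and N ≥ 15. We prove 3·2^t ≥ 23t^3 + 30t^2 for all t ≥ 15.
For the base case t = 15: 3·2^t = 98304 and 23t^3 + 30t^2 = 84375, so 98304 ≥ 84375.
For the inductive step, assume it holds for an arbitrary j ≥ 15, so 3·2^j ≥ 23j^3 + 30j^2.
Then 3·2^(j + 1) = 2·(3·2^j) ≥ 2·(23j^3 + 30j^2).
Also, for j ≥ 15 we have 2·(23j^3 + 30j^2) ≥ 23(j+1)^3 + 30(j+1)^2, since 2·(23j^3 + 30j^2) − (23(j+1)^3 + 30(j+1)^2) = 23j^3 - 39j^2 - 129j - 53, which is nonnegative for all j ≥ 15.
Combining, 3·2^(j + 1) ≥ 23(j+1)^3 + 30(j+1)^2.
By the principle of mathematical induction, the result holds for all t ≥ 15.
Hence the smallest such N is 15.

N = 15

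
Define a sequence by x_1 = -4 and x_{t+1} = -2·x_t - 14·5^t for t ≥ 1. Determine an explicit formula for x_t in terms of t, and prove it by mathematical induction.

Computing the first terms: x_1 = -4, x_2 = -62, x_3 = -226. This suggests x_t = -3(-2)^t - 2·5^t.
Base case (t = 1): the formula gives -4 = -4 = x_1.
For the inductive step, assume it holds for an arbitrary k ≥ 1, so x_k = -3(-2)^k - 2·5^k.
Then x_{k+1} = -2·x_k - 14·5^k = -2·(-3(-2)^k - 2·5^k) - 14·5^k = -3(-2)^(k + 1) - 2·5^(k + 1),
which is the claimed formula at t = k+1.
By the principle of mathematical induction, the result holds for all t ≥ 1.

x_t = -3(-2)^t - 2·5^t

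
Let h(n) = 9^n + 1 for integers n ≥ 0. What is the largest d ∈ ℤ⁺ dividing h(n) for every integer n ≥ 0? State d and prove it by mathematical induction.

Computing the first values: h(0) = 2 and h(1) = 10; gcd(2, 10) = 2, so d ≤ 2.
We prove 2 | 9^n + 1 for all n ≥ 0 by induction on n.
When n = 0: h(0) = 2 = 2·(1), so 2 | h(0).
Suppose the result is true for n = m, i.e. 2 | h(m). Then
h(m+1) = 9^(m+1) + 1 = 9·(9^m + 1) - 8 = 9·h(m) - 8. The first term is divisible by 2 by the inductive hypothesis, and -8 is divisible by 2. Hence 2 | h(m+1).
This completes the induction.
Therefore the largest such d is 2.

d = 2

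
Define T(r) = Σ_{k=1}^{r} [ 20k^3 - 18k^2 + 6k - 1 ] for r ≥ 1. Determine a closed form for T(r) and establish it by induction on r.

We claim T(r) = r(5r^3 + 4r^2 - r - 1) for all r ≥ 1.
For the base case r = 1: T(1) = 7, and the closed form gives 7. They agree.
Suppose the result is true for r = k, so T(k) = k(5k^3 + 4k^2 - k - 1).
Then T(k+1) = T(k) + (20k^3 + 42k^2 + 30k + 7) = (k(5k^3 + 4k^2 - k - 1)) + (20k^3 + 42k^2 + 30k + 7).
Simplifying, T(k+1) = (k + 1)(5k^3 + 19k^2 + 22k + 7) = (k+1)(5(k+1)^3 + 4(k+1)^2 - (k+1) - 1),
which is the closed form with r = k+1.
Hence, by induction on r, the claim holds for every r ≥ 1.

T(r) = r(5r^3 + 4r^2 - r - 1)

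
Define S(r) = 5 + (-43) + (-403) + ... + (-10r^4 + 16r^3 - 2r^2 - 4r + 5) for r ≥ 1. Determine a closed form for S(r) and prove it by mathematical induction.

S(r) = -r(2r - 3)(r^3 + 2r^2 + r + 1)

We claim S(r) = -r(2r - 3)(r^3 + 2r^2 + r + 1) for all r ≥ 1.
When r = 1: S(1) = 5, and the closed form gives 5. They agree.
Inductive step: suppose the statement holds for some m ≥ 1, so S(m) = m(-2m^4 - m^3 + 4m^2 + m + 3).
Then S(m+1) = S(m) + (-10m^4 - 24m^3 - 14m^2 + 5) = (m(-2m^4 - m^3 + 4m^2 + m + 3)) + (-10m^4 - 24m^3 - 14m^2 + 5).
Simplifying, S(m+1) = -(m + 1)(2m - 1)(m^3 + 5m^2 + 8m + 5) = -(m+1)(2(m+1) - 3)((m+1)^3 + 2(m+1)^2 + (m+1) + 1),
which is the closed form with r = m+1.
By the principle of mathematical induction, the result holds for all r ≥ 1.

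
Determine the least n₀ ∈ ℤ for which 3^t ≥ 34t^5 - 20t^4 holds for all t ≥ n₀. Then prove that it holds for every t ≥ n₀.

n₀ = 16

At t = 15: 14348907 < 24806250, so the inequality fails and n₀ ≥ 16. We prove 3^t ≥ 34t^5 - 20t^4 for all t ≥ 16.
Base case (t = 16): 3^t = 43046721 and 34t^5 - 20t^4 = 34340864, so 43046721 ≥ 34340864.
Inductive step: assume the claim holds for t = i, so 3^i ≥ 34i^5 - 20i^4.
Then 3^(i + 1) = 3·(3^i) ≥ 3·(34i^5 - 20i^4).
Also, for i ≥ 16 we have 3·(34i^5 - 20i^4) ≥ 34(i+1)^5 - 20(i+1)^4, since 3·(34i^5 - 20i^4) − (34(i+1)^5 - 20(i+1)^4) = 68i^5 - 210i^4 - 260i^3 - 220i^2 - 90i - 14, which is nonnegative for all i ≥ 16.
Combining, 3^(i + 1) ≥ 34(i+1)^5 - 20(i+1)^4.
By induction, the statement is established for all t ≥ 16.
Hence the smallest such n₀ is 16.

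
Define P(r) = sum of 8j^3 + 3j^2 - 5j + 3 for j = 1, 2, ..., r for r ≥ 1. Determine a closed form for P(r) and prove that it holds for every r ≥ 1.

P(r) = r(2r^3 + 5r^2 + r + 1)

We claim P(r) = r(2r^3 + 5r^2 + r + 1) for all r ≥ 1.
For the base case r = 1: P(1) = 9, and the closed form gives 9. They agree.
Inductive step: assume the claim holds for r = j, so P(j) = j(2j^3 + 5j^2 + j + 1).
Then P(j+1) = P(j) + (8j^3 + 27j^2 + 25j + 9) = (j(2j^3 + 5j^2 + j + 1)) + (8j^3 + 27j^2 + 25j + 9).
Simplifying, P(j+1) = (j + 1)(2j^3 + 11j^2 + 17j + 9) = (j+1)(2(j+1)^3 + 5(j+1)^2 + (j+1) + 1),
which is the closed form with r = j+1.
This completes the induction.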